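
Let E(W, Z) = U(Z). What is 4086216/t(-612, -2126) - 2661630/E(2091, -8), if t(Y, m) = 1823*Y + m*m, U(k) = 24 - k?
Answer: -566286880443/6808400 ≈ -83175.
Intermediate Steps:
t(Y, m) = m**2 + 1823*Y (t(Y, m) = 1823*Y + m**2 = m**2 + 1823*Y)
E(W, Z) = 24 - Z
4086216/t(-612, -2126) - 2661630/E(2091, -8) = 4086216/((-2126)**2 + 1823*(-612)) - 2661630/(24 - 1*(-8)) = 4086216/(4519876 - 1115676) - 2661630/(24 + 8) = 4086216/3404200 - 2661630/32 = 4086216*(1/3404200) - 2661630*1/32 = 510777/425525 - 1330815/16 = -566286880443/6808400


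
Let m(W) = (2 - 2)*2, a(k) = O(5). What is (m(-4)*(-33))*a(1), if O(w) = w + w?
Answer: 0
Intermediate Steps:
O(w) = 2*w
a(k) = 10 (a(k) = 2*5 = 10)
m(W) = 0 (m(W) = 0*2 = 0)
(m(-4)*(-33))*a(1) = (0*(-33))*10 = 0*10 = 0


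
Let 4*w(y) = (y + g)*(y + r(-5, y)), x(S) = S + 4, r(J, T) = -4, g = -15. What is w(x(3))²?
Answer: 36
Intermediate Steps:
x(S) = 4 + S
w(y) = (-15 + y)*(-4 + y)/4 (w(y) = ((y - 15)*(y - 4))/4 = ((-15 + y)*(-4 + y))/4 = (-15 + y)*(-4 + y)/4)
w(x(3))² = (15 - 19*(4 + 3)/4 + (4 + 3)²/4)² = (15 - 19/4*7 + (¼)*7²)² = (15 - 133/4 + (¼)*49)² = (15 - 133/4 + 49/4)² = (-6)² = 36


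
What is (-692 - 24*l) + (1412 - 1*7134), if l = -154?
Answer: -2718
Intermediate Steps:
(-692 - 24*l) + (1412 - 1*7134) = (-692 - 24*(-154)) + (1412 - 1*7134) = (-692 + 3696) + (1412 - 7134) = 3004 - 5722 = -2718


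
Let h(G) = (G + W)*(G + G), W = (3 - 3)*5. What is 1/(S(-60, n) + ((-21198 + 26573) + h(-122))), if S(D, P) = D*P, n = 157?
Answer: 1/25723 ≈ 3.8876e-5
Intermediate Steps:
W = 0 (W = 0*5 = 0)
h(G) = 2*G² (h(G) = (G + 0)*(G + G) = G*(2*G) = 2*G²)
1/(S(-60, n) + ((-21198 + 26573) + h(-122))) = 1/(-60*157 + ((-21198 + 26573) + 2*(-122)²)) = 1/(-9420 + (5375 + 2*14884)) = 1/(-9420 + (5375 + 29768)) = 1/(-9420 + 35143) = 1/25723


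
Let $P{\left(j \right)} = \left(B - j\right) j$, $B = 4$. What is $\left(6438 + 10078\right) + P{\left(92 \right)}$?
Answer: $8420$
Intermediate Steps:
$P{\left(j \right)} = j \left(4 - j\right)$ ($P{\left(j \right)} = \left(4 - j\right) j = j \left(4 - j\right)$)
$\left(6438 + 10078\right) + P{\left(92 \right)} = \left(6438 + 10078\right) + 92 \left(4 - 92\right) = 16516 + 92 \left(4 - 92\right) = 16516 + 92 \left(-88\right) = 16516 - 8096 = 8420$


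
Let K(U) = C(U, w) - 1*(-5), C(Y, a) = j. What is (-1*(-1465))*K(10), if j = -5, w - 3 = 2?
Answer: 0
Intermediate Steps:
w = 5 (w = 3 + 2 = 5)
C(Y, a) = -5
K(U) = 0 (K(U) = -5 - 1*(-5) = -5 + 5 = 0)
(-1*(-1465))*K(10) = -1*(-1465)*0 = 1465*0 = 0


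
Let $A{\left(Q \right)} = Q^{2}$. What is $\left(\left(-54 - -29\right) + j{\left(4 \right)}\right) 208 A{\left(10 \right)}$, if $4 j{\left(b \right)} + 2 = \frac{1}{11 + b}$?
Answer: $- \frac{1590160}{3} \approx -5.3005 \cdot 10^{5}$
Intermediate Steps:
$j{\left(b \right)} = - \frac{1}{2} + \frac{1}{4 \left(11 + b\right)}$
$\left(\left(-54 - -29\right) + j{\left(4 \right)}\right) 208 A{\left(10 \right)} = \left(\left(-54 - -29\right) + \frac{-21 - 8}{4 \left(11 + 4\right)}\right) 208 \cdot 10^{2} = \left(\left(-54 + 29\right) + \frac{-21 - 8}{4 \cdot 15}\right) 208 \cdot 100 = \left(-25 + \frac{1}{4} \cdot \frac{1}{15} \left(-29\right)\right) 208 \cdot 100 = \left(-25 - \frac{29}{60}\right) 208 \cdot 100 = \left(- \frac{1529}{60}\right) 208 \cdot 100 = \left(- \frac{79508}{15}\right) 100 = - \frac{1590160}{3}$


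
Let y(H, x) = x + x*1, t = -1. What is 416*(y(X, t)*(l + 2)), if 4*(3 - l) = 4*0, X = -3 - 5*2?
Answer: -4160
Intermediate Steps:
X = -13 (X = -3 - 10 = -13)
y(H, x) = 2*x (y(H, x) = x + x = 2*x)
l = 3 (l = 3 - 0 = 3 - 1/4*0 = 3 + 0 = 3)
416*(y(X, t)*(l + 2)) = 416*((2*(-1))*(3 + 2)) = 416*(-2*5) = 416*(-10) = -4160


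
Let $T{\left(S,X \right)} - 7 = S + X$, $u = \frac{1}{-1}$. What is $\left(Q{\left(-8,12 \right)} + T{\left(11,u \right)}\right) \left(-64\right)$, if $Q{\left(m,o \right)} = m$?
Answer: $-576$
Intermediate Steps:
$u = -1$
$T{\left(S,X \right)} = 7 + S + X$ ($T{\left(S,X \right)} = 7 + \left(S + X\right) = 7 + S + X$)
$\left(Q{\left(-8,12 \right)} + T{\left(11,u \right)}\right) \left(-64\right) = \left(-8 + \left(7 + 11 - 1\right)\right) \left(-64\right) = \left(-8 + 17\right) \left(-64\right) = 9 \left(-64\right) = -576$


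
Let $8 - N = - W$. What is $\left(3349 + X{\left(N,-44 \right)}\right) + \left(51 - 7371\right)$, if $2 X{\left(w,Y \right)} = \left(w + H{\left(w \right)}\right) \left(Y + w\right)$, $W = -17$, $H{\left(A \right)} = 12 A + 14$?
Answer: $- \frac{2483}{2} \approx -1241.5$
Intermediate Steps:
$H{\left(A \right)} = 14 + 12 A$
$N = -9$ ($N = 8 - \left(-1\right) \left(-17\right) = 8 - 17 = -9$)
$X{\left(w,Y \right)} = \frac{\left(14 + 13 w\right) \left(Y + w\right)}{2}$ ($X{\left(w,Y \right)} = \frac{\left(w + \left(14 + 12 w\right)\right) \left(Y + w\right)}{2} = \frac{\left(14 + 13 w\right) \left(Y + w\right)}{2}$)
$\left(3349 + X{\left(N,-44 \right)}\right) + \left(51 - 7371\right) = \left(3349 + \left(7 \left(-44\right) + 7 \left(-9\right) + \frac{13 \left(-9\right)^{2}}{2} + \frac{13}{2} \left(-44\right) \left(-9\right)\right)\right) + \left(51 - 7371\right) = \left(3349 + \left(-308 - 63 + \frac{13}{2} \cdot 81 + 2574\right)\right) + \left(51 - 7371\right) = \left(3349 + \left(-308 - 63 + \frac{1053}{2} + 2574\right)\right) - 7320 = \left(3349 + \frac{5459}{2}\right) - 7320 = \frac{12157}{2} - 7320 = - \frac{2483}{2}$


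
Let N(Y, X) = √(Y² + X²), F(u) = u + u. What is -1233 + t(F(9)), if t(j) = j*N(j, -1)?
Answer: -1233 + 90*√13 ≈ -908.50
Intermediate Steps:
F(u) = 2*u
N(Y, X) = √(X² + Y²)
t(j) = j*√(1 + j²) (t(j) = j*√((-1)² + j²) = j*√(1 + j²))
-1233 + t(F(9)) = -1233 + (2*9)*√(1 + (2*9)²) = -1233 + 18*√(1 + 18²) = -1233 + 18*√(1 + 324) = -1233 + 18*√325 = -1233 + 18*(5*√13) = -1233 + 90*√13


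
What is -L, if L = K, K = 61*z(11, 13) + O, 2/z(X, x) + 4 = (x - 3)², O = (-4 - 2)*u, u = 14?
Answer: 3971/48 ≈ 82.729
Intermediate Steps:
O = -84 (O = (-4 - 2)*14 = -6*14 = -84)
z(X, x) = 2/(-4 + (-3 + x)²) (z(X, x) = 2/(-4 + (x - 3)²) = 2/(-4 + (-3 + x)²))
K = -3971/48 (K = 61*(2/(-4 + (-3 + 13)²)) - 84 = 61*(2/(-4 + 10²)) - 84 = 61*(2/(-4 + 100)) - 84 = 61*(2/96) - 84 = 61*(2*(1/96)) - 84 = 61*(1/48) - 84 = 61/48 - 84 = -3971/48 ≈ -82.729)
L = -3971/48 ≈ -82.729
-L = -1*(-3971/48) = 3971/48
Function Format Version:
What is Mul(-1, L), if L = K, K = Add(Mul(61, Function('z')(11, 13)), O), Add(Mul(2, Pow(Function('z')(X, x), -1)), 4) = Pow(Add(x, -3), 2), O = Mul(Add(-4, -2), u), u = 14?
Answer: Rational(3971, 48) ≈ 82.729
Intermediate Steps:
O = -84 (O = Mul(Add(-4, -2), 14) = Mul(-6, 14) = -84)
Function('z')(X, x) = Mul(2, Pow(Add(-4, Pow(Add(-3, x), 2)), -1)) (Function('z')(X, x) = Mul(2, Pow(Add(-4, Pow(Add(x, -3), 2)), -1)) = Mul(2, Pow(Add(-4, Pow(Add(-3, x), 2)), -1)))
K = Rational(-3971, 48) (K = Add(Mul(61, Mul(2, Pow(Add(-4, Pow(Add(-3, 13), 2)), -1))), -84) = Add(Mul(61, Mul(2, Pow(Add(-4, Pow(10, 2)), -1))), -84) = Add(Mul(61, Mul(2, Pow(Add(-4, 100), -1))), -84) = Add(Mul(61, Mul(2, Pow(96, -1))), -84) = Add(Mul(61, Mul(2, Rational(1, 96))), -84) = Add(Mul(61, Rational(1, 48)), -84) = Add(Rational(61, 48), -84) = Rational(-3971, 48) ≈ -82.729)
L = Rational(-3971, 48) ≈ -82.729
Mul(-1, L) = Mul(-1, Rational(-3971, 48)) = Rational(3971, 48)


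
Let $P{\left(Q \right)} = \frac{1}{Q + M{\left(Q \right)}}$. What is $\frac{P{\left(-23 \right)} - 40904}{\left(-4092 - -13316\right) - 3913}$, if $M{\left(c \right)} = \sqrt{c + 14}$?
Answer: $- \frac{22006375}{2857318} - \frac{3 i}{2857318} \approx -7.7018 - 1.0499 \cdot 10^{-6} i$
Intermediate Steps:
$M{\left(c \right)} = \sqrt{14 + c}$
$P{\left(Q \right)} = \frac{1}{Q + \sqrt{14 + Q}}$
$\frac{P{\left(-23 \right)} - 40904}{\left(-4092 - -13316\right) - 3913} = \frac{\frac{1}{-23 + \sqrt{14 - 23}} - 40904}{\left(-4092 - -13316\right) - 3913} = \frac{\frac{1}{-23 + \sqrt{-9}} - 40904}{\left(-4092 + 13316\right) - 3913} = \frac{\frac{1}{-23 + 3 i} - 40904}{9224 - 3913} = \frac{\frac{-23 - 3 i}{538} - 40904}{5311} = \left(-40904 + \frac{-23 - 3 i}{538}\right) \frac{1}{5311} = - \frac{40904}{5311} + \frac{-23 - 3 i}{2857318}$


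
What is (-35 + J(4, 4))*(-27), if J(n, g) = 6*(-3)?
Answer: 1431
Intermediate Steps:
J(n, g) = -18
(-35 + J(4, 4))*(-27) = (-35 - 18)*(-27) = -53*(-27) = 1431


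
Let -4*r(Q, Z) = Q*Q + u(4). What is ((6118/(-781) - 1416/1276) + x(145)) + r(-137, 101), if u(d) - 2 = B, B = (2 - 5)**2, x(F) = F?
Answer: -103255506/22649 ≈ -4558.9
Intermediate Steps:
B = 9 (B = (-3)**2 = 9)
u(d) = 11 (u(d) = 2 + 9 = 11)
r(Q, Z) = -11/4 - Q**2/4 (r(Q, Z) = -(Q*Q + 11)/4 = -(Q**2 + 11)/4 = -(11 + Q**2)/4 = -11/4 - Q**2/4)
((6118/(-781) - 1416/1276) + x(145)) + r(-137, 101) = ((6118/(-781) - 1416/1276) + 145) + (-11/4 - 1/4*(-137)**2) = ((6118*(-1/781) - 1416*1/1276) + 145) + (-11/4 - 1/4*18769) = ((-6118/781 - 354/319) + 145) + (-11/4 - 18769/4) = (-202556/22649 + 145) - 4695 = 3081549/22649 - 4695 = -103255506/22649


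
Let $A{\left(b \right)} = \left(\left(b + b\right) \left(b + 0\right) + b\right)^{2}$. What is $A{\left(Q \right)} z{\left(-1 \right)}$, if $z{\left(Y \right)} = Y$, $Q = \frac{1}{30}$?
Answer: $- \frac{64}{50625} \approx -0.0012642$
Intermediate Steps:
$Q = \frac{1}{30} \approx 0.033333$
$A{\left(b \right)} = \left(b + 2 b^{2}\right)^{2}$ ($A{\left(b \right)} = \left(2 b b + b\right)^{2} = \left(2 b^{2} + b\right)^{2} = \left(b + 2 b^{2}\right)^{2}$)
$A{\left(Q \right)} z{\left(-1 \right)} = \frac{\left(1 + 2 \cdot \frac{1}{30}\right)^{2}}{900} \left(-1\right) = \frac{\left(1 + \frac{1}{15}\right)^{2}}{900} \left(-1\right) = \frac{\left(\frac{16}{15}\right)^{2}}{900} \left(-1\right) = \frac{1}{900} \cdot \frac{256}{225} \left(-1\right) = \frac{64}{50625} \left(-1\right) = - \frac{64}{50625}$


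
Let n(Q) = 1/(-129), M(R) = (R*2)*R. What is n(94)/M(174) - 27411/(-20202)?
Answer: 35685500381/26300337336 ≈ 1.3568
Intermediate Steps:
M(R) = 2*R**2 (M(R) = (2*R)*R = 2*R**2)
n(Q) = -1/129
n(94)/M(174) - 27411/(-20202) = -1/(129*(2*174**2)) - 27411/(-20202) = -1/(129*(2*30276)) - 27411*(-1/20202) = -1/129/60552 + 9137/6734 = -1/129*1/60552 + 9137/6734 = -1/7811208 + 9137/6734 = 35685500381/26300337336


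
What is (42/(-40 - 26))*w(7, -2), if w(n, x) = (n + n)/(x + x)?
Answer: 49/22 ≈ 2.2273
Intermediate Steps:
w(n, x) = n/x (w(n, x) = (2*n)/((2*x)) = (2*n)*(1/(2*x)) = n/x)
(42/(-40 - 26))*w(7, -2) = (42/(-40 - 26))*(7/(-2)) = (42/(-66))*(7*(-½)) = (42*(-1/66))*(-7/2) = -7/11*(-7/2) = 49/22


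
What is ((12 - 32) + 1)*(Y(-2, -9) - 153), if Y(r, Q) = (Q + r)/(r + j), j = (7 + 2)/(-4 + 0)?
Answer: 48583/17 ≈ 2857.8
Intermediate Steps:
j = -9/4 (j = 9/(-4) = 9*(-¼) = -9/4 ≈ -2.2500)
Y(r, Q) = (Q + r)/(-9/4 + r) (Y(r, Q) = (Q + r)/(r - 9/4) = (Q + r)/(-9/4 + r))
((12 - 32) + 1)*(Y(-2, -9) - 153) = ((12 - 32) + 1)*(4*(-9 - 2)/(-9 + 4*(-2)) - 153) = (-20 + 1)*(4*(-11)/(-9 - 8) - 153) = -19*(4*(-11)/(-17) - 153) = -19*(4*(-1/17)*(-11) - 153) = -19*(44/17 - 153) = -19*(-2557/17) = 48583/17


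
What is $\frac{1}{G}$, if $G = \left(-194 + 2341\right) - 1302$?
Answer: $\frac{1}{845} \approx 0.0011834$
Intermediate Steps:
$G = 845$ ($G = 2147 - 1302 = 845$)
$\frac{1}{G} = \frac{1}{845}$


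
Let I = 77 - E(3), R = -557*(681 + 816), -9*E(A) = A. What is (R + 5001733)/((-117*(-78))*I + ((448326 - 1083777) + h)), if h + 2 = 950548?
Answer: 4167904/1020839 ≈ 4.0828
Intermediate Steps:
h = 950546 (h = -2 + 950548 = 950546)
E(A) = -A/9
R = -833829 (R = -557*1497 = -833829)
I = 232/3 (I = 77 - (-1)*3/9 = 77 - 1*(-⅓) = 77 + ⅓ = 232/3 ≈ 77.333)
(R + 5001733)/((-117*(-78))*I + ((448326 - 1083777) + h)) = (-833829 + 5001733)/(-117*(-78)*(232/3) + ((448326 - 1083777) + 950546)) = 4167904/(9126*(232/3) + (-635451 + 950546)) = 4167904/(705744 + 315095) = 4167904/1020839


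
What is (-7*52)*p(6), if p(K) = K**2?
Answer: -13104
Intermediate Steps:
(-7*52)*p(6) = -7*52*6**2 = -364*36 = -13104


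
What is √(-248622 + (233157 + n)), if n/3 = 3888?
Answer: I*√3801 ≈ 61.652*I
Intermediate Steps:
n = 11664 (n = 3*3888 = 11664)
√(-248622 + (233157 + n)) = √(-248622 + (233157 + 11664)) = √(-248622 + 244821) = √(-3801) = I*√3801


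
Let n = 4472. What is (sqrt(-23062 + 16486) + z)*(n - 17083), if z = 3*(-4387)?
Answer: 165973371 - 50444*I*sqrt(411) ≈ 1.6597e+8 - 1.0227e+6*I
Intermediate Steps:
z = -13161
(sqrt(-23062 + 16486) + z)*(n - 17083) = (sqrt(-23062 + 16486) - 13161)*(4472 - 17083) = (sqrt(-6576) - 13161)*(-12611) = (4*I*sqrt(411) - 13161)*(-12611) = (-13161 + 4*I*sqrt(411))*(-12611) = 165973371 - 50444*I*sqrt(411)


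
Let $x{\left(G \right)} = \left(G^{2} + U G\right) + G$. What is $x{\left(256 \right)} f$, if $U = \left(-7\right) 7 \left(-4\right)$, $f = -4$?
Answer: $-463872$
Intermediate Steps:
$U = 196$ ($U = \left(-49\right) \left(-4\right) = 196$)
$x{\left(G \right)} = G^{2} + 197 G$ ($x{\left(G \right)} = \left(G^{2} + 196 G\right) + G = G^{2} + 197 G$)
$x{\left(256 \right)} f = 256 \left(197 + 256\right) \left(-4\right) = 256 \cdot 453 \left(-4\right) = 115968 \left(-4\right) = -463872$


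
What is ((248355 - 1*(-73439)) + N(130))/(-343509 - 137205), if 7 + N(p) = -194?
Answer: -321593/480714 ≈ -0.66899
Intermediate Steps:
N(p) = -201 (N(p) = -7 - 194 = -201)
((248355 - 1*(-73439)) + N(130))/(-343509 - 137205) = ((248355 - 1*(-73439)) - 201)/(-343509 - 137205) = ((248355 + 73439) - 201)/(-480714) = (321794 - 201)*(-1/480714) = 321593*(-1/480714) = -321593/480714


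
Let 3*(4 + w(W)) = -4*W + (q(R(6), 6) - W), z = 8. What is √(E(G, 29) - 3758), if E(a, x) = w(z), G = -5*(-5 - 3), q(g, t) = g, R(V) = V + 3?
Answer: I*√33951/3 ≈ 61.419*I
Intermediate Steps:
R(V) = 3 + V
G = 40 (G = -5*(-8) = 40)
w(W) = -1 - 5*W/3 (w(W) = -4 + (-4*W + ((3 + 6) - W))/3 = -4 + (-4*W + (9 - W))/3 = -4 + (9 - 5*W)/3 = -4 + (3 - 5*W/3) = -1 - 5*W/3)
E(a, x) = -43/3 (E(a, x) = -1 - 5/3*8 = -1 - 40/3 = -43/3)
√(E(G, 29) - 3758) = √(-43/3 - 3758) = √(-11317/3) = I*√33951/3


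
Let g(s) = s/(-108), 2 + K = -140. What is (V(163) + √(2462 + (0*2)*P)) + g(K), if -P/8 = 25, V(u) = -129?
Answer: -6895/54 + √2462 ≈ -78.067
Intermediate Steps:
K = -142 (K = -2 - 140 = -142)
P = -200 (P = -8*25 = -200)
g(s) = -s/108 (g(s) = s*(-1/108) = -s/108)
(V(163) + √(2462 + (0*2)*P)) + g(K) = (-129 + √(2462 + (0*2)*(-200))) - 1/108*(-142) = (-129 + √(2462 + 0*(-200))) + 71/54 = (-129 + √(2462 + 0)) + 71/54 = (-129 + √2462) + 71/54 = -6895/54 + √2462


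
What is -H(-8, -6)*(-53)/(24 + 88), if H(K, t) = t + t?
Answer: -159/28 ≈ -5.6786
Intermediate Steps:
H(K, t) = 2*t
-H(-8, -6)*(-53)/(24 + 88) = -(2*(-6))*(-53)/(24 + 88) = -(-12*(-53))/112 = -636/112 = -1*159/28 = -159/28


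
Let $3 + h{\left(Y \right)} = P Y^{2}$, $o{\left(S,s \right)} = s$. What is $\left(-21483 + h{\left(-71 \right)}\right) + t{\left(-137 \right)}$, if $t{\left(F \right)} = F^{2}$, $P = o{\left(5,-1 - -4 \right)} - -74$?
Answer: $385440$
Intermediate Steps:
$P = 77$ ($P = \left(-1 - -4\right) - -74 = \left(-1 + 4\right) + 74 = 3 + 74 = 77$)
$h{\left(Y \right)} = -3 + 77 Y^{2}$
$\left(-21483 + h{\left(-71 \right)}\right) + t{\left(-137 \right)} = \left(-21483 - \left(3 - 77 \left(-71\right)^{2}\right)\right) + \left(-137\right)^{2} = \left(-21483 + \left(-3 + 77 \cdot 5041\right)\right) + 18769 = \left(-21483 + \left(-3 + 388157\right)\right) + 18769 = \left(-21483 + 388154\right) + 18769 = 366671 + 18769 = 385440$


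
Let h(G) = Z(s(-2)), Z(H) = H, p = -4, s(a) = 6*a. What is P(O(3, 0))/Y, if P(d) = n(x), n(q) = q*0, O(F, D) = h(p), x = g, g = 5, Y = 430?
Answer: 0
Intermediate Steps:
x = 5
h(G) = -12 (h(G) = 6*(-2) = -12)
O(F, D) = -12
n(q) = 0
P(d) = 0
P(O(3, 0))/Y = 0/430 = 0*(1/430) = 0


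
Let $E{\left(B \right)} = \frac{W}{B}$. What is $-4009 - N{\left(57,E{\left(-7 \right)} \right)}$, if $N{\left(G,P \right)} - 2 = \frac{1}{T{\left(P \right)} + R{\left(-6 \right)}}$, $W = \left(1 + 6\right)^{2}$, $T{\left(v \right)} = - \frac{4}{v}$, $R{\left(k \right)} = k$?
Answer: $- \frac{152411}{38} \approx -4010.8$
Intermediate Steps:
$W = 49$ ($W = 7^{2} = 49$)
$E{\left(B \right)} = \frac{49}{B}$
$N{\left(G,P \right)} = 2 + \frac{1}{-6 - \frac{4}{P}}$ ($N{\left(G,P \right)} = 2 + \frac{1}{- \frac{4}{P} - 6} = 2 + \frac{1}{-6 - \frac{4}{P}}$)
$-4009 - N{\left(57,E{\left(-7 \right)} \right)} = -4009 - \frac{8 + 11 \frac{49}{-7}}{2 \left(2 + 3 \frac{49}{-7}\right)} = -4009 - \frac{8 + 11 \cdot 49 \left(- \frac{1}{7}\right)}{2 \left(2 + 3 \cdot 49 \left(- \frac{1}{7}\right)\right)} = -4009 - \frac{8 + 11 \left(-7\right)}{2 \left(2 + 3 \left(-7\right)\right)} = -4009 - \frac{8 - 77}{2 \left(2 - 21\right)} = -4009 - \frac{1}{2} \frac{1}{-19} \left(-69\right) = -4009 - \frac{1}{2} \left(- \frac{1}{19}\right) \left(-69\right) = -4009 - \frac{69}{38} = - \frac{152411}{38}$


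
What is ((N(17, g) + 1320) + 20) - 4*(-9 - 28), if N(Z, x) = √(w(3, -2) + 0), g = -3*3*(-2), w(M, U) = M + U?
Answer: 1489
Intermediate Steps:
g = 18 (g = -9*(-2) = 18)
N(Z, x) = 1 (N(Z, x) = √((3 - 2) + 0) = √(1 + 0) = √1 = 1)
((N(17, g) + 1320) + 20) - 4*(-9 - 28) = ((1 + 1320) + 20) - 4*(-9 - 28) = (1321 + 20) - 4*(-37) = 1341 - 1*(-148) = 1341 + 148 = 1489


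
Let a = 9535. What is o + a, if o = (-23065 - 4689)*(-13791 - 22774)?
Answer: 1014834545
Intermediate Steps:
o = 1014825010 (o = -27754*(-36565) = 1014825010)
o + a = 1014825010 + 9535 = 1014834545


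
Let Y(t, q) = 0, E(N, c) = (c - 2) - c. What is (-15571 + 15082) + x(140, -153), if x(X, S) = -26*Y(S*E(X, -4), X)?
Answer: -489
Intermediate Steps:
E(N, c) = -2 (E(N, c) = (-2 + c) - c = -2)
x(X, S) = 0 (x(X, S) = -26*0 = 0)
(-15571 + 15082) + x(140, -153) = (-15571 + 15082) + 0 = -489 + 0 = -489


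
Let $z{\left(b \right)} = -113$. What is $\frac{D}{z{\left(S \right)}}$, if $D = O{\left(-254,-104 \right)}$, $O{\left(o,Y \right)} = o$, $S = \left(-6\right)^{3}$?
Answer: $\frac{254}{113} \approx 2.2478$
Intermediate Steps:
$S = -216$
$D = -254$
$\frac{D}{z{\left(S \right)}} = - \frac{254}{-113} = \left(-254\right) \left(- \frac{1}{113}\right) = \frac{254}{113}$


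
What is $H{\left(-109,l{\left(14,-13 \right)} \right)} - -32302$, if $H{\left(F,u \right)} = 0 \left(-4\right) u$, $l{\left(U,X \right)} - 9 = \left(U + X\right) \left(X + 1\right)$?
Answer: $32302$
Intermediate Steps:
$l{\left(U,X \right)} = 9 + \left(1 + X\right) \left(U + X\right)$ ($l{\left(U,X \right)} = 9 + \left(U + X\right) \left(X + 1\right) = 9 + \left(U + X\right) \left(1 + X\right) = 9 + \left(1 + X\right) \left(U + X\right)$)
$H{\left(F,u \right)} = 0$ ($H{\left(F,u \right)} = 0 u = 0$)
$H{\left(-109,l{\left(14,-13 \right)} \right)} - -32302 = 0 - -32302 = 0 + 32302 = 32302$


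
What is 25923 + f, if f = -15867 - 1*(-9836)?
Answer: 19892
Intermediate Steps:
f = -6031 (f = -15867 + 9836 = -6031)
25923 + f = 25923 - 6031 = 19892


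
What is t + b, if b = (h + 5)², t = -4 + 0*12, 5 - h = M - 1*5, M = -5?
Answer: 396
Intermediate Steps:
h = 15 (h = 5 - (-5 - 1*5) = 5 - (-5 - 5) = 5 - 1*(-10) = 5 + 10 = 15)
t = -4 (t = -4 + 0 = -4)
b = 400 (b = (15 + 5)² = 20² = 400)
t + b = -4 + 400 = 396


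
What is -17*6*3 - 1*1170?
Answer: -1476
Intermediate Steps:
-17*6*3 - 1*1170 = -102*3 - 1170 = -306 - 1170 = -1476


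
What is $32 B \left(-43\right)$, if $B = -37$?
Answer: $50912$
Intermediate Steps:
$32 B \left(-43\right) = 32 \left(-37\right) \left(-43\right) = \left(-1184\right) \left(-43\right) = 50912$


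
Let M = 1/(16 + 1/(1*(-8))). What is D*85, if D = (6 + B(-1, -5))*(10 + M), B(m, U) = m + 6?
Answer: 1194930/127 ≈ 9408.9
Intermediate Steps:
B(m, U) = 6 + m
M = 8/127 (M = 1/(16 + 1/(-8)) = 1/(16 - ⅛) = 1/(127/8) = 8/127 ≈ 0.062992)
D = 14058/127 (D = (6 + (6 - 1))*(10 + 8/127) = (6 + 5)*(1278/127) = 11*(1278/127) = 14058/127 ≈ 110.69)
D*85 = (14058/127)*85 = 1194930/127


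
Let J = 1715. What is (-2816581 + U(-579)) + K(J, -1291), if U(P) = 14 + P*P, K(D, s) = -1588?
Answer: -2482914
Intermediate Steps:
U(P) = 14 + P²
(-2816581 + U(-579)) + K(J, -1291) = (-2816581 + (14 + (-579)²)) - 1588 = (-2816581 + (14 + 335241)) - 1588 = (-2816581 + 335255) - 1588 = -2481326 - 1588 = -2482914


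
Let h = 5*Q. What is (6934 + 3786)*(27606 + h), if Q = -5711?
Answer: -10173280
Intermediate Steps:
h = -28555 (h = 5*(-5711) = -28555)
(6934 + 3786)*(27606 + h) = (6934 + 3786)*(27606 - 28555) = 10720*(-949) = -10173280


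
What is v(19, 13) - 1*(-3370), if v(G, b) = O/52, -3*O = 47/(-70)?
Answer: 36800447/10920 ≈ 3370.0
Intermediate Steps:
O = 47/210 (O = -47/(3*(-70)) = -47*(-1)/(3*70) = -⅓*(-47/70) = 47/210 ≈ 0.22381)
v(G, b) = 47/10920 (v(G, b) = (47/210)/52 = (47/210)*(1/52) = 47/10920)
v(19, 13) - 1*(-3370) = 47/10920 - 1*(-3370) = 47/10920 + 3370 = 36800447/10920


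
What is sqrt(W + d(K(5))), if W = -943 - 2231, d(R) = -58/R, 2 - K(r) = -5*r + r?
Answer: I*sqrt(384373)/11 ≈ 56.362*I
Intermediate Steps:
K(r) = 2 + 4*r (K(r) = 2 - (-5*r + r) = 2 - (-4)*r = 2 + 4*r)
W = -3174
sqrt(W + d(K(5))) = sqrt(-3174 - 58/(2 + 4*5)) = sqrt(-3174 - 58/(2 + 20)) = sqrt(-3174 - 58/22) = sqrt(-3174 - 58*1/22) = sqrt(-3174 - 29/11) = sqrt(-34943/11) = I*sqrt(384373)/11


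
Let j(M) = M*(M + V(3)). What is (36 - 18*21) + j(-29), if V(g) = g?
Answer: 412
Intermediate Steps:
j(M) = M*(3 + M) (j(M) = M*(M + 3) = M*(3 + M))
(36 - 18*21) + j(-29) = (36 - 18*21) - 29*(3 - 29) = (36 - 378) - 29*(-26) = -342 + 754 = 412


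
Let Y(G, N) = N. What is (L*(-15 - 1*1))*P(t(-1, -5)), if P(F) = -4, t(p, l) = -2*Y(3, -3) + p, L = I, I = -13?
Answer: -832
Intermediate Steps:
L = -13
t(p, l) = 6 + p (t(p, l) = -2*(-3) + p = 6 + p)
(L*(-15 - 1*1))*P(t(-1, -5)) = -13*(-15 - 1*1)*(-4) = -13*(-15 - 1)*(-4) = -13*(-16)*(-4) = 208*(-4) = -832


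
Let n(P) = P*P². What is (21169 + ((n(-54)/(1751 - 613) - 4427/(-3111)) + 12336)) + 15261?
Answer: 86081157505/1770159 ≈ 48629.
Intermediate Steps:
n(P) = P³
(21169 + ((n(-54)/(1751 - 613) - 4427/(-3111)) + 12336)) + 15261 = (21169 + (((-54)³/(1751 - 613) - 4427/(-3111)) + 12336)) + 15261 = (21169 + ((-157464/1138 - 4427*(-1/3111)) + 12336)) + 15261 = (21169 + ((-157464*1/1138 + 4427/3111) + 12336)) + 15261 = (21169 + ((-78732/569 + 4427/3111) + 12336)) + 15261 = (21169 + (-242416289/1770159 + 12336)) + 15261 = (21169 + 21594265135/1770159) + 15261 = 59066761006/1770159 + 15261 = 86081157505/1770159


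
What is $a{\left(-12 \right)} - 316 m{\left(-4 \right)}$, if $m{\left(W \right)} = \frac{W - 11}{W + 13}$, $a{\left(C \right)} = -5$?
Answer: $\frac{1565}{3} \approx 521.67$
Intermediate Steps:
$m{\left(W \right)} = \frac{-11 + W}{13 + W}$
$a{\left(-12 \right)} - 316 m{\left(-4 \right)} = -5 - 316 \frac{-11 - 4}{13 - 4} = -5 - 316 \cdot \frac{1}{9} \left(-15\right) = -5 - - \frac{1580}{3} = -5 + \frac{1580}{3} = \frac{1565}{3}$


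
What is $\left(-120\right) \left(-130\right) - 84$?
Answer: $15516$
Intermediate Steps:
$\left(-120\right) \left(-130\right) - 84 = 15600 - 84 = 15516$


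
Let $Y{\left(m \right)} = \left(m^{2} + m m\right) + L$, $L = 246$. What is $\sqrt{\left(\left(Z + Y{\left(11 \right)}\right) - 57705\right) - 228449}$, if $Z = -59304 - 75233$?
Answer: $i \sqrt{420203} \approx 648.23 i$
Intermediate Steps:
$Y{\left(m \right)} = 246 + 2 m^{2}$ ($Y{\left(m \right)} = \left(m^{2} + m m\right) + 246 = \left(m^{2} + m^{2}\right) + 246 = 2 m^{2} + 246 = 246 + 2 m^{2}$)
$Z = -134537$
$\sqrt{\left(\left(Z + Y{\left(11 \right)}\right) - 57705\right) - 228449} = \sqrt{\left(\left(-134537 + \left(246 + 2 \cdot 11^{2}\right)\right) - 57705\right) - 228449} = \sqrt{\left(\left(-134537 + \left(246 + 2 \cdot 121\right)\right) - 57705\right) - 228449} = \sqrt{\left(\left(-134537 + \left(246 + 242\right)\right) - 57705\right) - 228449} = \sqrt{\left(\left(-134537 + 488\right) - 57705\right) - 228449} = \sqrt{\left(-134049 - 57705\right) - 228449} = \sqrt{-191754 - 228449} = \sqrt{-420203} = i \sqrt{420203}$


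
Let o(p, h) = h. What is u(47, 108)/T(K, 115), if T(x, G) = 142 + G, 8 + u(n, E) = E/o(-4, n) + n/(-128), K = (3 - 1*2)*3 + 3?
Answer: -36513/1546112 ≈ -0.023616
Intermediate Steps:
K = 6 (K = (3 - 2)*3 + 3 = 1*3 + 3 = 3 + 3 = 6)
u(n, E) = -8 - n/128 + E/n (u(n, E) = -8 + (E/n + n/(-128)) = -8 + (E/n + n*(-1/128)) = -8 + (E/n - n/128) = -8 + (-n/128 + E/n) = -8 - n/128 + E/n)
u(47, 108)/T(K, 115) = (-8 - 1/128*47 + 108/47)/(142 + 115) = (-8 - 47/128 + 108*(1/47))/257 = (-8 - 47/128 + 108/47)*(1/257) = -36513/6016*1/257 = -36513/1546112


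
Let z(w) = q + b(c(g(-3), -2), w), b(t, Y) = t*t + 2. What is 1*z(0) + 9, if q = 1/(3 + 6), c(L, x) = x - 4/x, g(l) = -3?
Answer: 100/9 ≈ 11.111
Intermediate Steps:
b(t, Y) = 2 + t**2 (b(t, Y) = t**2 + 2 = 2 + t**2)
q = 1/9 ≈ 0.11111
z(w) = 19/9 (z(w) = 1/9 + (2 + (-2 - 4/(-2))**2) = 1/9 + (2 + (-2 - 4*(-1/2))**2) = 1/9 + (2 + (-2 + 2)**2) = 1/9 + (2 + 0**2) = 1/9 + (2 + 0) = 1/9 + 2 = 19/9)
1*z(0) + 9 = 1*(19/9) + 9 = 19/9 + 9 = 100/9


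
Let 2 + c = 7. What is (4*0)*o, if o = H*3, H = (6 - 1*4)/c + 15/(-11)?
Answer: 0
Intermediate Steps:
c = 5 (c = -2 + 7 = 5)
H = -53/55 (H = (6 - 1*4)/5 + 15/(-11) = (6 - 4)*(⅕) + 15*(-1/11) = 2*(⅕) - 15/11 = ⅖ - 15/11 = -53/55 ≈ -0.96364)
o = -159/55 (o = -53/55*3 = -159/55 ≈ -2.8909)
(4*0)*o = (4*0)*(-159/55) = 0*(-159/55) = 0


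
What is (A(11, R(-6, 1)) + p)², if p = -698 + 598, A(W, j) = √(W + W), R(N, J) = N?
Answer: (100 - √22)² ≈ 9083.9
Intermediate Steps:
A(W, j) = √2*√W (A(W, j) = √(2*W) = √2*√W)
p = -100
(A(11, R(-6, 1)) + p)² = (√2*√11 - 100)² = (√22 - 100)² = (-100 + √22)²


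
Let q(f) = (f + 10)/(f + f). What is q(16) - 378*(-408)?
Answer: 2467597/16 ≈ 1.5422e+5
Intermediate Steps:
q(f) = (10 + f)/(2*f) (q(f) = (10 + f)/((2*f)) = (10 + f)*(1/(2*f)) = (10 + f)/(2*f))
q(16) - 378*(-408) = (½)*(10 + 16)/16 - 378*(-408) = (½)*(1/16)*26 + 154224 = 13/16 + 154224 = 2467597/16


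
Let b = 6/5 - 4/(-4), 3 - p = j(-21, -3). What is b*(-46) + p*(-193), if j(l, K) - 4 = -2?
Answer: -1471/5 ≈ -294.20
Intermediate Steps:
j(l, K) = 2 (j(l, K) = 4 - 2 = 2)
p = 1 (p = 3 - 1*2 = 3 - 2 = 1)
b = 11/5 (b = 6*(1/5) - 4*(-1/4) = 6/5 + 1 = 11/5 ≈ 2.2000)
b*(-46) + p*(-193) = (11/5)*(-46) + 1*(-193) = -506/5 - 193 = -1471/5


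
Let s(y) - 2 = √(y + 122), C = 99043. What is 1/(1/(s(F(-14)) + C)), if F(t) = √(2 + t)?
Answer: 99045 + √(122 + 2*I*√3) ≈ 99056.0 + 0.1568*I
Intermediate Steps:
s(y) = 2 + √(122 + y) (s(y) = 2 + √(y + 122) = 2 + √(122 + y))
1/(1/(s(F(-14)) + C)) = 1/(1/((2 + √(122 + √(2 - 14))) + 99043)) = 1/(1/((2 + √(122 + √(-12))) + 99043)) = 1/(1/((2 + √(122 + 2*I*√3)) + 99043)) = 1/(1/(99045 + √(122 + 2*I*√3))) = 99045 + √(122 + 2*I*√3)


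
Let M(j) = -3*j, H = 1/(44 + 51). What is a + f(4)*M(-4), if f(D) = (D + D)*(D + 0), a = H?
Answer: 36481/95 ≈ 384.01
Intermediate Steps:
H = 1/95 ≈ 0.010526
a = 1/95 ≈ 0.010526
f(D) = 2*D**2 (f(D) = (2*D)*D = 2*D**2)
a + f(4)*M(-4) = 1/95 + (2*4**2)*(-3*(-4)) = 1/95 + (2*16)*12 = 1/95 + 32*12 = 1/95 + 384 = 36481/95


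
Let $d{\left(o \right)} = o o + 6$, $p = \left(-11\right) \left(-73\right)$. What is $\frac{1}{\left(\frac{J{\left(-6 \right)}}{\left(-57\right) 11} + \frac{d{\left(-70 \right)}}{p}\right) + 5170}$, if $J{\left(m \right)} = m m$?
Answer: $\frac{15257}{78971028} \approx 0.0001932$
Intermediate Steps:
$p = 803$
$J{\left(m \right)} = m^{2}$
$d{\left(o \right)} = 6 + o^{2}$ ($d{\left(o \right)} = o^{2} + 6 = 6 + o^{2}$)
$\frac{1}{\left(\frac{J{\left(-6 \right)}}{\left(-57\right) 11} + \frac{d{\left(-70 \right)}}{p}\right) + 5170} = \frac{1}{\left(\frac{\left(-6\right)^{2}}{\left(-57\right) 11} + \frac{6 + \left(-70\right)^{2}}{803}\right) + 5170} = \frac{1}{\left(\frac{36}{-627} + \left(6 + 4900\right) \frac{1}{803}\right) + 5170} = \frac{1}{\left(36 \left(- \frac{1}{627}\right) + 4906 \cdot \frac{1}{803}\right) + 5170} = \frac{1}{\left(- \frac{12}{209} + \frac{446}{73}\right) + 5170} = \frac{1}{\frac{92338}{15257} + 5170} = \frac{1}{\frac{78971028}{15257}} = \frac{15257}{78971028}$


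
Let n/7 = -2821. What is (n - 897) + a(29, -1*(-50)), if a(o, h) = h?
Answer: -20594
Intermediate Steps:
n = -19747 (n = 7*(-2821) = -19747)
(n - 897) + a(29, -1*(-50)) = (-19747 - 897) - 1*(-50) = -20644 + 50 = -20594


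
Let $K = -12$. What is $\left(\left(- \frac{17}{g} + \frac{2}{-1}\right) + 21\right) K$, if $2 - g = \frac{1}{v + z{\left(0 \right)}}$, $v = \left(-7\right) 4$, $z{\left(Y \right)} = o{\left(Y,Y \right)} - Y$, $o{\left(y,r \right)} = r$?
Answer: $- \frac{2428}{19} \approx -127.79$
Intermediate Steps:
$z{\left(Y \right)} = 0$ ($z{\left(Y \right)} = Y - Y = 0$)
$v = -28$
$g = \frac{57}{28}$ ($g = 2 - \frac{1}{-28 + 0} = 2 - \frac{1}{-28} = 2 - - \frac{1}{28} = 2 + \frac{1}{28} = \frac{57}{28} \approx 2.0357$)
$\left(\left(- \frac{17}{g} + \frac{2}{-1}\right) + 21\right) K = \left(\left(- \frac{17}{\frac{57}{28}} + \frac{2}{-1}\right) + 21\right) \left(-12\right) = \left(\left(\left(-17\right) \frac{28}{57} + 2 \left(-1\right)\right) + 21\right) \left(-12\right) = \left(\left(- \frac{476}{57} - 2\right) + 21\right) \left(-12\right) = \left(- \frac{590}{57} + 21\right) \left(-12\right) = \frac{607}{57} \left(-12\right) = - \frac{2428}{19}$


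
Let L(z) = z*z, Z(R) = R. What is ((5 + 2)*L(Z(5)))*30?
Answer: 5250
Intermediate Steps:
L(z) = z²
((5 + 2)*L(Z(5)))*30 = ((5 + 2)*5²)*30 = (7*25)*30 = 175*30 = 5250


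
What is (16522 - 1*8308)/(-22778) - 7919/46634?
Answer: -40245047/75873518 ≈ -0.53042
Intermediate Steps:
(16522 - 1*8308)/(-22778) - 7919/46634 = (16522 - 8308)*(-1/22778) - 7919*1/46634 = 8214*(-1/22778) - 7919/46634 = -4107/11389 - 7919/46634 = -40245047/75873518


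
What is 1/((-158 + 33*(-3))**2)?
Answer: 1/66049 ≈ 1.5140e-5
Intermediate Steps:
1/((-158 + 33*(-3))**2) = 1/((-158 - 99)**2) = 1/((-257)**2) = 1/66049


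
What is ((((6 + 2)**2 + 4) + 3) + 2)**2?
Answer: 5329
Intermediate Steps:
((((6 + 2)**2 + 4) + 3) + 2)**2 = (((8**2 + 4) + 3) + 2)**2 = (((64 + 4) + 3) + 2)**2 = ((68 + 3) + 2)**2 = (71 + 2)**2 = 73**2 = 5329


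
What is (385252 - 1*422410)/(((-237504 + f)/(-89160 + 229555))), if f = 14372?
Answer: 2608398705/111566 ≈ 23380.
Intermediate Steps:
(385252 - 1*422410)/(((-237504 + f)/(-89160 + 229555))) = (385252 - 1*422410)/(((-237504 + 14372)/(-89160 + 229555))) = (385252 - 422410)/((-223132/140395)) = -37158/((-223132*1/140395)) = -37158/(-223132/140395) = -37158*(-140395/223132) = 2608398705/111566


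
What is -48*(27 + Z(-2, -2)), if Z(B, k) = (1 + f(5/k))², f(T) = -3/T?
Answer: -38208/25 ≈ -1528.3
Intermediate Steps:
Z(B, k) = (1 - 3*k/5)²
-48*(27 + Z(-2, -2)) = -48*(27 + (5 - 3*(-2))²/25) = -48*(27 + (5 + 6)²/25) = -48*(27 + (1/25)*11²) = -48*(27 + (1/25)*121) = -48*(27 + 121/25) = -48*796/25 = -38208/25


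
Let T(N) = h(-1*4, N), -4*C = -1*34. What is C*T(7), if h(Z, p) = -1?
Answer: -17/2 ≈ -8.5000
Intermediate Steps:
C = 17/2 (C = -(-1)*34/4 = -¼*(-34) = 17/2 ≈ 8.5000)
T(N) = -1
C*T(7) = (17/2)*(-1) = -17/2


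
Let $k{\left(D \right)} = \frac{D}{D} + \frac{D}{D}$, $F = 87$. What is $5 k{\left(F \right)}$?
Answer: $10$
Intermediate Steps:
$k{\left(D \right)} = 2$ ($k{\left(D \right)} = 1 + 1 = 2$)
$5 k{\left(F \right)} = 5 \cdot 2 = 10$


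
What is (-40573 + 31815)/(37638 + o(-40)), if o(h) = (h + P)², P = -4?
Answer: -4379/19787 ≈ -0.22131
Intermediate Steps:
o(h) = (-4 + h)² (o(h) = (h - 4)² = (-4 + h)²)
(-40573 + 31815)/(37638 + o(-40)) = (-40573 + 31815)/(37638 + (-4 - 40)²) = -8758/(37638 + (-44)²) = -8758/(37638 + 1936) = -8758/39574 = -8758*1/39574 = -4379/19787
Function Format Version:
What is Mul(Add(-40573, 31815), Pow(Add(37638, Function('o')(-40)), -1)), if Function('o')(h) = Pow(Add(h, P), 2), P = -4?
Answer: Rational(-4379, 19787) ≈ -0.22131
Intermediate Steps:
Function('o')(h) = Pow(Add(-4, h), 2) (Function('o')(h) = Pow(Add(h, -4), 2) = Pow(Add(-4, h), 2))
Mul(Add(-40573, 31815), Pow(Add(37638, Function('o')(-40)), -1)) = Mul(Add(-40573, 31815), Pow(Add(37638, Pow(Add(-4, -40), 2)), -1)) = Mul(-8758, Pow(Add(37638, Pow(-44, 2)), -1)) = Mul(-8758, Pow(Add(37638, 1936), -1)) = Mul(-8758, Pow(39574, -1)) = Mul(-8758, Rational(1, 39574)) = Rational(-4379, 19787)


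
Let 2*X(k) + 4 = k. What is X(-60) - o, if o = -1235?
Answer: 1203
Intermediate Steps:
X(k) = -2 + k/2
X(-60) - o = (-2 + (½)*(-60)) - 1*(-1235) = (-2 - 30) + 1235 = -32 + 1235 = 1203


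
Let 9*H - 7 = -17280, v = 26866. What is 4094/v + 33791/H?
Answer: -4049872696/232028209 ≈ -17.454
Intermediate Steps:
H = -17273/9 (H = 7/9 + (⅑)*(-17280) = 7/9 - 1920 = -17273/9 ≈ -1919.2)
4094/v + 33791/H = 4094/26866 + 33791/(-17273/9) = 4094*(1/26866) + 33791*(-9/17273) = 2047/13433 - 304119/17273 = -4049872696/232028209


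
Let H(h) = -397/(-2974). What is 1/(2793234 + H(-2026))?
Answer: 2974/8307078313 ≈ 3.5801e-7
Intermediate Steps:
H(h) = 397/2974 (H(h) = -397*(-1/2974) = 397/2974)
1/(2793234 + H(-2026)) = 1/(2793234 + 397/2974) = 1/(8307078313/2974) = 2974/8307078313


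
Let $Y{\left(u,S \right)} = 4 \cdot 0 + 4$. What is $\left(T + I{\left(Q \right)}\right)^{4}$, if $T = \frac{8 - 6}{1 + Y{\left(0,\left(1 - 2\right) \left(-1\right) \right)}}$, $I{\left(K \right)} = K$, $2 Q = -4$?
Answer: $\frac{4096}{625} \approx 6.5536$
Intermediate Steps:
$Q = -2$ ($Q = \frac{1}{2} \left(-4\right) = -2$)
$Y{\left(u,S \right)} = 4$ ($Y{\left(u,S \right)} = 0 + 4 = 4$)
$T = \frac{2}{5}$ ($T = \frac{8 - 6}{1 + 4} = \frac{2}{5} \approx 0.4$)
$\left(T + I{\left(Q \right)}\right)^{4} = \left(\frac{2}{5} - 2\right)^{4} = \left(- \frac{8}{5}\right)^{4} = \frac{4096}{625}$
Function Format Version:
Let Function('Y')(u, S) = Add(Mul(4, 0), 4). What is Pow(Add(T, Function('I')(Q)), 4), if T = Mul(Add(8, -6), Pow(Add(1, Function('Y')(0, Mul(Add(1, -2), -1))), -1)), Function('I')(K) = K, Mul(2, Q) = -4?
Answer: Rational(4096, 625) ≈ 6.5536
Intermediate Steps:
Q = -2 (Q = Mul(Rational(1, 2), -4) = -2)
Function('Y')(u, S) = 4 (Function('Y')(u, S) = Add(0, 4) = 4)
T = Rational(2, 5) (T = Mul(Add(8, -6), Pow(Add(1, 4), -1)) = Mul(2, Pow(5, -1)) = Mul(2, Rational(1, 5)) = Rational(2, 5) ≈ 0.40000)
Pow(Add(T, Function('I')(Q)), 4) = Pow(Add(Rational(2, 5), -2), 4) = Pow(Rational(-8, 5), 4) = Rational(4096, 625)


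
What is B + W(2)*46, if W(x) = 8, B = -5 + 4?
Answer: 367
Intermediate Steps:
B = -1
B + W(2)*46 = -1 + 8*46 = -1 + 368 = 367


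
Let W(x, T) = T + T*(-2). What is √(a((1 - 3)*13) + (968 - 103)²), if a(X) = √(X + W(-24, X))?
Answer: 865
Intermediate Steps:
W(x, T) = -T (W(x, T) = T - 2*T = -T)
a(X) = 0 (a(X) = √(X - X) = √0 = 0)
√(a((1 - 3)*13) + (968 - 103)²) = √(0 + (968 - 103)²) = √(0 + 865²) = √(0 + 748225) = √748225 = 865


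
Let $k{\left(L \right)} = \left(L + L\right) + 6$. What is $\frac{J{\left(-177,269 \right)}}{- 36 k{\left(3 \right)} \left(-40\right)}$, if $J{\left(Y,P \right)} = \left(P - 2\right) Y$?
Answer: $- \frac{5251}{1920} \approx -2.7349$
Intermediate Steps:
$k{\left(L \right)} = 6 + 2 L$ ($k{\left(L \right)} = 2 L + 6 = 6 + 2 L$)
$J{\left(Y,P \right)} = Y \left(-2 + P\right)$ ($J{\left(Y,P \right)} = \left(-2 + P\right) Y = Y \left(-2 + P\right)$)
$\frac{J{\left(-177,269 \right)}}{- 36 k{\left(3 \right)} \left(-40\right)} = \frac{\left(-177\right) \left(-2 + 269\right)}{- 36 \left(6 + 2 \cdot 3\right) \left(-40\right)} = \frac{\left(-177\right) 267}{- 36 \left(6 + 6\right) \left(-40\right)} = - \frac{47259}{\left(-36\right) 12 \left(-40\right)} = - \frac{47259}{\left(-432\right) \left(-40\right)} = - \frac{47259}{17280} = \left(-47259\right) \frac{1}{17280} = - \frac{5251}{1920}$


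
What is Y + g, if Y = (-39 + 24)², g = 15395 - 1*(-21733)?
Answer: 37353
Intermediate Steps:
g = 37128 (g = 15395 + 21733 = 37128)
Y = 225 (Y = (-15)² = 225)
Y + g = 225 + 37128 = 37353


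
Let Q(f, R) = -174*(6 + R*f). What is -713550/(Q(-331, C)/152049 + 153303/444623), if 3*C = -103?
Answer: 48239178507140850/856349471027 ≈ 56331.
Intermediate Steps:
C = -103/3 (C = (1/3)*(-103) = -103/3 ≈ -34.333)
Q(f, R) = -1044 - 174*R*f
-713550/(Q(-331, C)/152049 + 153303/444623) = -713550/((-1044 - 174*(-103/3)*(-331))/152049 + 153303/444623) = -713550/((-1044 - 1977394)*(1/152049) + 153303*(1/444623)) = -713550/(-1978438*1/152049 + 153303/444623) = -713550/(-1978438/152049 + 153303/444623) = -713550/(-856349471027/67604482527) = -713550*(-67604482527/856349471027) = 48239178507140850/856349471027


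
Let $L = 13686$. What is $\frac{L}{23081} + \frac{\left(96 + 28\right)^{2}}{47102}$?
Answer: $\frac{499765714}{543580631} \approx 0.9194$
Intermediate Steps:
$\frac{L}{23081} + \frac{\left(96 + 28\right)^{2}}{47102} = \frac{13686}{23081} + \frac{\left(96 + 28\right)^{2}}{47102} = 13686 \cdot \frac{1}{23081} + 124^{2} \cdot \frac{1}{47102} = \frac{13686}{23081} + 15376 \cdot \frac{1}{47102} = \frac{13686}{23081} + \frac{7688}{23551} = \frac{499765714}{543580631}$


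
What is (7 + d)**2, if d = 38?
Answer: 2025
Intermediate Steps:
(7 + d)**2 = (7 + 38)**2 = 45**2 = 2025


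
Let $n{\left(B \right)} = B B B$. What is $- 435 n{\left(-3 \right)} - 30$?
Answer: $11715$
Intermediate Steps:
$n{\left(B \right)} = B^{3}$ ($n{\left(B \right)} = B^{2} B = B^{3}$)
$- 435 n{\left(-3 \right)} - 30 = - 435 \left(-3\right)^{3} - 30 = \left(-435\right) \left(-27\right) - 30 = 11745 - 30 = 11715$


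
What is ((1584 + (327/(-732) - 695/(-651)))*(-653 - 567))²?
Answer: 1583916852857632225/423801 ≈ 3.7374e+12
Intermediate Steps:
((1584 + (327/(-732) - 695/(-651)))*(-653 - 567))² = ((1584 + (327*(-1/732) - 695*(-1/651)))*(-1220))² = ((1584 + (-109/244 + 695/651))*(-1220))² = ((1584 + 98621/158844)*(-1220))² = ((251707517/158844)*(-1220))² = (-1258537585/651)² = 1583916852857632225/423801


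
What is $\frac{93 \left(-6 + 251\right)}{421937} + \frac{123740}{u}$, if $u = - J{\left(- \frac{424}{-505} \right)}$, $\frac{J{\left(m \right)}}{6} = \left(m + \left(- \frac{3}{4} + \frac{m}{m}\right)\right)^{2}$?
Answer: $- \frac{106519499093045645}{6132096074211} \approx -17371.0$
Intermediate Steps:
$J{\left(m \right)} = 6 \left(\frac{1}{4} + m\right)^{2}$ ($J{\left(m \right)} = 6 \left(m + \left(- \frac{3}{4} + \frac{m}{m}\right)\right)^{2} = 6 \left(m + \left(\left(-3\right) \frac{1}{4} + 1\right)\right)^{2} = 6 \left(m + \left(- \frac{3}{4} + 1\right)\right)^{2} = 6 \left(m + \frac{1}{4}\right)^{2} = 6 \left(\frac{1}{4} + m\right)^{2}$)
$u = - \frac{14533203}{2040200}$ ($u = - \frac{3 \left(1 + 4 \left(- \frac{424}{-505}\right)\right)^{2}}{8} = - \frac{3 \left(1 + 4 \left(\left(-424\right) \left(- \frac{1}{505}\right)\right)\right)^{2}}{8} = - \frac{3 \left(1 + 4 \cdot \frac{424}{505}\right)^{2}}{8} = - \frac{3 \left(1 + \frac{1696}{505}\right)^{2}}{8} = - \frac{3 \left(\frac{2201}{505}\right)^{2}}{8} = - \frac{3 \cdot 4844401}{8 \cdot 255025} = \left(-1\right) \frac{14533203}{2040200} = - \frac{14533203}{2040200} \approx -7.1234$)
$\frac{93 \left(-6 + 251\right)}{421937} + \frac{123740}{u} = \frac{93 \left(-6 + 251\right)}{421937} + \frac{123740}{- \frac{14533203}{2040200}} = 93 \cdot 245 \cdot \frac{1}{421937} + 123740 \left(- \frac{2040200}{14533203}\right) = 22785 \cdot \frac{1}{421937} - \frac{252454348000}{14533203} = \frac{22785}{421937} - \frac{252454348000}{14533203} = - \frac{106519499093045645}{6132096074211}$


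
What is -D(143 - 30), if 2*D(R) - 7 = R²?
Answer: -6388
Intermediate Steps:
D(R) = 7/2 + R²/2
-D(143 - 30) = -(7/2 + (143 - 30)²/2) = -(7/2 + (½)*113²) = -(7/2 + (½)*12769) = -(7/2 + 12769/2) = -1*6388 = -6388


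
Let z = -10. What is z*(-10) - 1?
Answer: 99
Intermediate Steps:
z*(-10) - 1 = -10*(-10) - 1 = 100 - 1 = 99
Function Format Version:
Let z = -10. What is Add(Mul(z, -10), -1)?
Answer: 99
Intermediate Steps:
Add(Mul(z, -10), -1) = Add(Mul(-10, -10), -1) = Add(100, -1) = 99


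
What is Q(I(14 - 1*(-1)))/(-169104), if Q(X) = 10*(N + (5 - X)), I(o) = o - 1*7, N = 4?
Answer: -5/84552 ≈ -5.9135e-5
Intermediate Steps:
I(o) = -7 + o (I(o) = o - 7 = -7 + o)
Q(X) = 90 - 10*X (Q(X) = 10*(4 + (5 - X)) = 10*(9 - X) = 90 - 10*X)
Q(I(14 - 1*(-1)))/(-169104) = (90 - 10*(-7 + (14 - 1*(-1))))/(-169104) = (90 - 10*(-7 + (14 + 1)))*(-1/169104) = (90 - 10*(-7 + 15))*(-1/169104) = (90 - 10*8)*(-1/169104) = (90 - 80)*(-1/169104) = 10*(-1/169104) = -5/84552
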